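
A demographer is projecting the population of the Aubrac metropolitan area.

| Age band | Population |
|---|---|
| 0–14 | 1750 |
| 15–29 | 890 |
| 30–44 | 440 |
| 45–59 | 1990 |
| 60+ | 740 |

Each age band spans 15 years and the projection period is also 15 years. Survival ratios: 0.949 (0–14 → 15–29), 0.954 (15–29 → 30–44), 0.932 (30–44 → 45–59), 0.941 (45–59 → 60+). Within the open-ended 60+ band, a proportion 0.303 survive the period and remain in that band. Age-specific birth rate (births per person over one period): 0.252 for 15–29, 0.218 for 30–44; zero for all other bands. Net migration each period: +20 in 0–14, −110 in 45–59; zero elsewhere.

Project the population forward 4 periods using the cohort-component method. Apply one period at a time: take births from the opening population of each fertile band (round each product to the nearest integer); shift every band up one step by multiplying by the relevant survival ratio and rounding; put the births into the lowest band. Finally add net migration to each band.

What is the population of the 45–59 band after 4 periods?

Period 1.
Births: 890 * 0.252 = 224, 440 * 0.218 = 96 → 320
15–29: 1750 * 0.949 = 1661
30–44: 890 * 0.954 = 849
45–59: 440 * 0.932 = 410
60+: 1990 * 0.941 + 740 * 0.303 = 1873 + 224 = 2097
Net migration: 0–14 + 20 → 340; 45–59 − 110 → 300
Giving 340 / 1661 / 849 / 300 / 2097.
Period 2.
Births: 1661 * 0.252 = 419, 849 * 0.218 = 185 → 604
15–29: 340 * 0.949 = 323
30–44: 1661 * 0.954 = 1585
45–59: 849 * 0.932 = 791
60+: 300 * 0.941 + 2097 * 0.303 = 282 + 635 = 917
Net migration: 0–14 + 20 → 624; 45–59 − 110 → 681
Giving 624 / 323 / 1585 / 681 / 917.
Period 3.
Births: 323 * 0.252 = 81, 1585 * 0.218 = 346 → 427
15–29: 624 * 0.949 = 592
30–44: 323 * 0.954 = 308
45–59: 1585 * 0.932 = 1477
60+: 681 * 0.941 + 917 * 0.303 = 641 + 278 = 919
Net migration: 0–14 + 20 → 447; 45–59 − 110 → 1367
Giving 447 / 592 / 308 / 1367 / 919.
Period 4.
Births: 592 * 0.252 = 149, 308 * 0.218 = 67 → 216
15–29: 447 * 0.949 = 424
30–44: 592 * 0.954 = 565
45–59: 308 * 0.932 = 287
60+: 1367 * 0.941 + 919 * 0.303 = 1286 + 278 = 1564
Net migration: 0–14 + 20 → 236; 45–59 − 110 → 177
Giving 236 / 424 / 565 / 177 / 1564.

177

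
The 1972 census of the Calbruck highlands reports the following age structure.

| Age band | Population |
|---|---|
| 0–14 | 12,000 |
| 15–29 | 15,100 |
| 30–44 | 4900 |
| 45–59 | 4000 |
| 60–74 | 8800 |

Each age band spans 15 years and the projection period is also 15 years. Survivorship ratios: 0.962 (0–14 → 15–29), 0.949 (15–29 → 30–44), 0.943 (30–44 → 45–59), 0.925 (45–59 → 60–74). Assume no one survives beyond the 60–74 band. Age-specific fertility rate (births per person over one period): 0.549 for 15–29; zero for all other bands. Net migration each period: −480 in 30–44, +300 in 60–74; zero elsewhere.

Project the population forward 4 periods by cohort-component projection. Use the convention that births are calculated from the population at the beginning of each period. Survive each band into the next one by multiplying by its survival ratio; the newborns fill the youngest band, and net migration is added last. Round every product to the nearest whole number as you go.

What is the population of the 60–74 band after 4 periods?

Period 1.
Births: 15100 × 0.549 = 8290
15–29: 12000 × 0.962 = 11544
30–44: 15100 × 0.949 = 14330
45–59: 4900 × 0.943 = 4621
60–74: 4000 × 0.925 = 3700
Net migration: 30–44 − 480 → 13850; 60–74 + 300 → 4000
Giving 8290 / 11544 / 13850 / 4621 / 4000.
Period 2.
Births: 11544 × 0.549 = 6338
15–29: 8290 × 0.962 = 7975
30–44: 11544 × 0.949 = 10955
45–59: 13850 × 0.943 = 13061
60–74: 4621 × 0.925 = 4274
Net migration: 30–44 − 480 → 10475; 60–74 + 300 → 4574
Giving 6338 / 7975 / 10475 / 13061 / 4574.
Period 3.
Births: 7975 × 0.549 = 4378
15–29: 6338 × 0.962 = 6097
30–44: 7975 × 0.949 = 7568
45–59: 10475 × 0.943 = 9878
60–74: 13061 × 0.925 = 12081
Net migration: 30–44 − 480 → 7088; 60–74 + 300 → 12381
Giving 4378 / 6097 / 7088 / 9878 / 12381.
Period 4.
Births: 6097 × 0.549 = 3347
15–29: 4378 × 0.962 = 4212
30–44: 6097 × 0.949 = 5786
45–59: 7088 × 0.943 = 6684
60–74: 9878 × 0.925 = 9137
Net migration: 30–44 − 480 → 5306; 60–74 + 300 → 9437
Giving 3347 / 4212 / 5306 / 6684 / 9437.

9437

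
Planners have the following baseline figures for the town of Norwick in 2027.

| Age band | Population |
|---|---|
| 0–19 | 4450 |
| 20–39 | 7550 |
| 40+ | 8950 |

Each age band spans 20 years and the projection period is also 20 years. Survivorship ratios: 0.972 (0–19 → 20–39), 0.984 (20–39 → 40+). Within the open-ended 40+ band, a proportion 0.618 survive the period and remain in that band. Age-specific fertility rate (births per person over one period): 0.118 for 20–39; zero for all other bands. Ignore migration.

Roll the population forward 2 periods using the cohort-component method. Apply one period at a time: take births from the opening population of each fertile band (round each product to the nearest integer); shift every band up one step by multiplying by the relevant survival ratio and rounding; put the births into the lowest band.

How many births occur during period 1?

891

Period 1:
Births: 7550 * 0.118 = 891
20–39: 4450 * 0.972 = 4325
40+: 7550 * 0.984 + 8950 * 0.618 = 7429 + 5531 = 12960
End of period: [891, 4325, 12960]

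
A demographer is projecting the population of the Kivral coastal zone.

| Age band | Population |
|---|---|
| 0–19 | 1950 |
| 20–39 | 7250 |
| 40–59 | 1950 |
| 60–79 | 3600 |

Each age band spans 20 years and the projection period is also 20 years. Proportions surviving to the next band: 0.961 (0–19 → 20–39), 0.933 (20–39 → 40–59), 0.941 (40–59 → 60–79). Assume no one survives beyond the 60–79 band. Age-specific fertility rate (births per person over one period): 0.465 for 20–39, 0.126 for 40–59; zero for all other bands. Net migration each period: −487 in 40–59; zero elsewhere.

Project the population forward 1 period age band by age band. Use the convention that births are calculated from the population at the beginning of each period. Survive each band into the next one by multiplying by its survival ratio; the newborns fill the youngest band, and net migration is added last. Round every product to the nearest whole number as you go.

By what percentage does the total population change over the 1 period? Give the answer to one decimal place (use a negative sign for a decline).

-7.8

Period 1.
Births: 7250 * 0.465 = 3371, 1950 * 0.126 = 246 — total 3617
20–39: 1950 * 0.961 = 1874
40–59: 7250 * 0.933 = 6764
60–79: 1950 * 0.941 = 1835
Net migration: 40–59 − 487 → 6277
→ [3617, 1874, 6277, 1835]
Total: 14750 → 13603; change = -1147; percentage change = -7.8%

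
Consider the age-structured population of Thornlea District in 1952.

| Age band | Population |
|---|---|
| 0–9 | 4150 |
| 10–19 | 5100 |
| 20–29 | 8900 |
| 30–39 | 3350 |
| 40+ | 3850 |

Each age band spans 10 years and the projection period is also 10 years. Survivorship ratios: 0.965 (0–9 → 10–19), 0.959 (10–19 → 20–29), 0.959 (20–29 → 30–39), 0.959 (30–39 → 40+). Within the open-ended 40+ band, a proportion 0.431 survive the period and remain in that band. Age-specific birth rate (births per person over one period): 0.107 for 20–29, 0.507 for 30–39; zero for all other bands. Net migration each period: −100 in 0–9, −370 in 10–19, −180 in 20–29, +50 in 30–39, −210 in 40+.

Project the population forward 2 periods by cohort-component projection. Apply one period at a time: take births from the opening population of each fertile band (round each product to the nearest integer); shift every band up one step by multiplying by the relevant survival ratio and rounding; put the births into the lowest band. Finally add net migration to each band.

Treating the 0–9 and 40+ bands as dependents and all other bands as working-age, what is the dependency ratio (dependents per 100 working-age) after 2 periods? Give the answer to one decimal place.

148.4

(Groups numbered youngest = 1 to oldest = 5.)
— Period 1 —
Births: 8900 * 0.107 = 952 ; 3350 * 0.507 = 1698 → total 2650
Group 2: 4150 * 0.965 = 4005
Group 3: 5100 * 0.959 = 4891
Group 4: 8900 * 0.959 = 8535
Group 5: 3350 * 0.959 + 3850 * 0.431 = 3213 + 1659 = 4872
Net migration: Group 1 − 100 → 2550; Group 2 − 370 → 3635; Group 3 − 180 → 4711; Group 4 + 50 → 8585; Group 5 − 210 → 4662
Population now: 0–9=2550, 10–19=3635, 20–29=4711, 30–39=8585, 40+=4662
— Period 2 —
Births: 4711 * 0.107 = 504 ; 8585 * 0.507 = 4353 → total 4857
Group 2: 2550 * 0.965 = 2461
Group 3: 3635 * 0.959 = 3486
Group 4: 4711 * 0.959 = 4518
Group 5: 8585 * 0.959 + 4662 * 0.431 = 8233 + 2009 = 10242
Net migration: Group 1 − 100 → 4757; Group 2 − 370 → 2091; Group 3 − 180 → 3306; Group 4 + 50 → 4568; Group 5 − 210 → 10032
Population now: 0–9=4757, 10–19=2091, 20–29=3306, 30–39=4568, 40+=10032
Dependents (band 0–9 + band 40+) = 4757 + 10032 = 14789; working-age = 9965; ratio = 14789/9965 × 100 = 148.4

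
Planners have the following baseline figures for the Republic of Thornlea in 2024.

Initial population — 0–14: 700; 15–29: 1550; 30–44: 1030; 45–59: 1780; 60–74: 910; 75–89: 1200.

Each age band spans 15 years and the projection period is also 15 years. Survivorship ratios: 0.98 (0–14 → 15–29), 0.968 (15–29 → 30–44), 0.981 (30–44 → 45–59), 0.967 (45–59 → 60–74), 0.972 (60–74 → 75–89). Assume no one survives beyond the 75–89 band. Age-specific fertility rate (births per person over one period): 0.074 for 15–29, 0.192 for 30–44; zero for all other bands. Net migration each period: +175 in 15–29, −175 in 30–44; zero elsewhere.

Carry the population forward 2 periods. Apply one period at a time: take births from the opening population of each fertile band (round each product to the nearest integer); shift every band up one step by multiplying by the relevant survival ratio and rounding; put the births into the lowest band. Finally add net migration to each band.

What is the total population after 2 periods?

5408

(Groups numbered youngest = 1 to oldest = 6.)
[period 1]
Births: 1550 × 0.074 = 115  |  1030 × 0.192 = 198 → 313
Group 2: 700 × 0.98 = 686
Group 3: 1550 × 0.968 = 1500
Group 4: 1030 × 0.981 = 1010
Group 5: 1780 × 0.967 = 1721
Group 6: 910 × 0.972 = 885
Net migration: Group 2 + 175 → 861; Group 3 − 175 → 1325
→ [313, 861, 1325, 1010, 1721, 885]
[period 2]
Births: 861 × 0.074 = 64  |  1325 × 0.192 = 254 → 318
Group 2: 313 × 0.98 = 307
Group 3: 861 × 0.968 = 833
Group 4: 1325 × 0.981 = 1300
Group 5: 1010 × 0.967 = 977
Group 6: 1721 × 0.972 = 1673
Net migration: Group 2 + 175 → 482; Group 3 − 175 → 658
→ [318, 482, 658, 1300, 977, 1673]
Total after period 2: 318 + 482 + 658 + 1300 + 977 + 1673 = 5408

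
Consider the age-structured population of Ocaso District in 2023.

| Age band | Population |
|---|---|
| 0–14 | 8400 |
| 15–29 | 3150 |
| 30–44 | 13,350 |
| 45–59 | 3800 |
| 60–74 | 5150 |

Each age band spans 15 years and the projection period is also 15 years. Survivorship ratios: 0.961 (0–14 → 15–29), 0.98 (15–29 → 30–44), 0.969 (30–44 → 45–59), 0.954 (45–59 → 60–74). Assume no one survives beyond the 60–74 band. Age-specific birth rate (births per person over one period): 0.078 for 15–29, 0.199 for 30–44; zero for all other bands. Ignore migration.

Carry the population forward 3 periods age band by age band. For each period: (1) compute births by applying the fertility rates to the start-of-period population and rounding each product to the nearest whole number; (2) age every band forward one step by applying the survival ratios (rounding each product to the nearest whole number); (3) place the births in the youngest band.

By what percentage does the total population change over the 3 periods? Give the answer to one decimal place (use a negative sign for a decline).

[period 1]
Births: 3150 * 0.078 = 246, 13350 * 0.199 = 2657 — total 2903
15–29: 8400 * 0.961 = 8072
30–44: 3150 * 0.98 = 3087
45–59: 13350 * 0.969 = 12936
60–74: 3800 * 0.954 = 3625
End of period: [2903, 8072, 3087, 12936, 3625]
[period 2]
Births: 8072 * 0.078 = 630, 3087 * 0.199 = 614 — total 1244
15–29: 2903 * 0.961 = 2790
30–44: 8072 * 0.98 = 7911
45–59: 3087 * 0.969 = 2991
60–74: 12936 * 0.954 = 12341
End of period: [1244, 2790, 7911, 2991, 12341]
[period 3]
Births: 2790 * 0.078 = 218, 7911 * 0.199 = 1574 — total 1792
15–29: 1244 * 0.961 = 1195
30–44: 2790 * 0.98 = 2734
45–59: 7911 * 0.969 = 7666
60–74: 2991 * 0.954 = 2853
End of period: [1792, 1195, 2734, 7666, 2853]
Total: 33850 → 16240; change = -17610; percentage change = -52.0%

-52.0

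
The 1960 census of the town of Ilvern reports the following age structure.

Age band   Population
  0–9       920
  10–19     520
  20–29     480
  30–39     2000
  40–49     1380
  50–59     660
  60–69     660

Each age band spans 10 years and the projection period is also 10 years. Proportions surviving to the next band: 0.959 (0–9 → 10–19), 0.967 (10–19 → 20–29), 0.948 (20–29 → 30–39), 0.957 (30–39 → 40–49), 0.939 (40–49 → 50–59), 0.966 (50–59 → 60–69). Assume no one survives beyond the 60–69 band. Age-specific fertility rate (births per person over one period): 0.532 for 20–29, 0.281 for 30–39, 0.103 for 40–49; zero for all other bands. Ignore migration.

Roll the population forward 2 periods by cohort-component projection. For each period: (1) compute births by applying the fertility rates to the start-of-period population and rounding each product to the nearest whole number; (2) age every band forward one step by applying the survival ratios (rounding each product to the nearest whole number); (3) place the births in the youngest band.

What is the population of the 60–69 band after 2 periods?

Let group 1 be 0–9 through group 7 = 60–69.
Period 1:
Births: 480 × 0.532 = 255 ; 2000 × 0.281 = 562 ; 1380 × 0.103 = 142 — total 959
Group 2: 920 × 0.959 = 882
Group 3: 520 × 0.967 = 503
Group 4: 480 × 0.948 = 455
Group 5: 2000 × 0.957 = 1914
Group 6: 1380 × 0.939 = 1296
Group 7: 660 × 0.966 = 638
Population now: 0–9=959, 10–19=882, 20–29=503, 30–39=455, 40–49=1914, 50–59=1296, 60–69=638
Period 2:
Births: 503 × 0.532 = 268 ; 455 × 0.281 = 128 ; 1914 × 0.103 = 197 — total 593
Group 2: 959 × 0.959 = 920
Group 3: 882 × 0.967 = 853
Group 4: 503 × 0.948 = 477
Group 5: 455 × 0.957 = 435
Group 6: 1914 × 0.939 = 1797
Group 7: 1296 × 0.966 = 1252
Population now: 0–9=593, 10–19=920, 20–29=853, 30–39=477, 40–49=435, 50–59=1797, 60–69=1252

1252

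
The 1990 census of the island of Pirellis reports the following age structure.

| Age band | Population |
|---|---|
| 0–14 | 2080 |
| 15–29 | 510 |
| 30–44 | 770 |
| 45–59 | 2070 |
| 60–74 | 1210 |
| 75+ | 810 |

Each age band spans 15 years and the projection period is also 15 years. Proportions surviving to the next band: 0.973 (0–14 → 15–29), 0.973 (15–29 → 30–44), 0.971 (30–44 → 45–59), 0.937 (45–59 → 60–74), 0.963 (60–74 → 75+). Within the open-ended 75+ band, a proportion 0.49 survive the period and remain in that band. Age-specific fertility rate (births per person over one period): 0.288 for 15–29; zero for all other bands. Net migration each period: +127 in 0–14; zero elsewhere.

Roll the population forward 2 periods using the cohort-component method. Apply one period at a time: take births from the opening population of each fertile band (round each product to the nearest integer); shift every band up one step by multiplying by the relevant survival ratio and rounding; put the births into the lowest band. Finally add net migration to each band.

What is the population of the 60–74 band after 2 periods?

701

Numbering the bands 1..6 from youngest to oldest:
Period 1.
Births: 510 × 0.288 = 147
Band 2: 2080 × 0.973 = 2024
Band 3: 510 × 0.973 = 496
Band 4: 770 × 0.971 = 748
Band 5: 2070 × 0.937 = 1940
Band 6: 1210 × 0.963 + 810 × 0.49 = 1165 + 397 = 1562
Net migration: Band 1 + 127 → 274
End of period: [274, 2024, 496, 748, 1940, 1562]
Period 2.
Births: 2024 × 0.288 = 583
Band 2: 274 × 0.973 = 267
Band 3: 2024 × 0.973 = 1969
Band 4: 496 × 0.971 = 482
Band 5: 748 × 0.937 = 701
Band 6: 1940 × 0.963 + 1562 × 0.49 = 1868 + 765 = 2633
Net migration: Band 1 + 127 → 710
End of period: [710, 267, 1969, 482, 701, 2633]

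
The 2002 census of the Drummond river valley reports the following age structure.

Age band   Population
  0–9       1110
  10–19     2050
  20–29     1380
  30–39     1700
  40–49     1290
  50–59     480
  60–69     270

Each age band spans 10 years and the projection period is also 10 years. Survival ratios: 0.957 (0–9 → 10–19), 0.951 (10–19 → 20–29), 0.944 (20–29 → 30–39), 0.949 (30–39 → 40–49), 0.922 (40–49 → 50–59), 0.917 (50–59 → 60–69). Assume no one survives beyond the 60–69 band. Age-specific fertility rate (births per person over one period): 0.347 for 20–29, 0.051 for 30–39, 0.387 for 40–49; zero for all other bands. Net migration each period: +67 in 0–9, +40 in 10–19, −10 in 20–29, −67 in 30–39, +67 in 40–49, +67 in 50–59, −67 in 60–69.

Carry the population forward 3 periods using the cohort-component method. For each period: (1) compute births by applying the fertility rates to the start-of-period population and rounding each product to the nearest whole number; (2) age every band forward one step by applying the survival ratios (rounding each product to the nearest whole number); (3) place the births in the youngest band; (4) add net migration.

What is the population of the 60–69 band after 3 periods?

1415

[period 1]
Births: 1380 × 0.347 = 479  |  1700 × 0.051 = 87  |  1290 × 0.387 = 499 → 1065
10–19: 1110 × 0.957 = 1062
20–29: 2050 × 0.951 = 1950
30–39: 1380 × 0.944 = 1303
40–49: 1700 × 0.949 = 1613
50–59: 1290 × 0.922 = 1189
60–69: 480 × 0.917 = 440
Net migration: 0–9 + 67 → 1132; 10–19 + 40 → 1102; 20–29 − 10 → 1940; 30–39 − 67 → 1236; 40–49 + 67 → 1680; 50–59 + 67 → 1256; 60–69 − 67 → 373
End of period: [1132, 1102, 1940, 1236, 1680, 1256, 373]
[period 2]
Births: 1940 × 0.347 = 673  |  1236 × 0.051 = 63  |  1680 × 0.387 = 650 → 1386
10–19: 1132 × 0.957 = 1083
20–29: 1102 × 0.951 = 1048
30–39: 1940 × 0.944 = 1831
40–49: 1236 × 0.949 = 1173
50–59: 1680 × 0.922 = 1549
60–69: 1256 × 0.917 = 1152
Net migration: 0–9 + 67 → 1453; 10–19 + 40 → 1123; 20–29 − 10 → 1038; 30–39 − 67 → 1764; 40–49 + 67 → 1240; 50–59 + 67 → 1616; 60–69 − 67 → 1085
End of period: [1453, 1123, 1038, 1764, 1240, 1616, 1085]
[period 3]
Births: 1038 × 0.347 = 360  |  1764 × 0.051 = 90  |  1240 × 0.387 = 480 → 930
10–19: 1453 × 0.957 = 1391
20–29: 1123 × 0.951 = 1068
30–39: 1038 × 0.944 = 980
40–49: 1764 × 0.949 = 1674
50–59: 1240 × 0.922 = 1143
60–69: 1616 × 0.917 = 1482
Net migration: 0–9 + 67 → 997; 10–19 + 40 → 1431; 20–29 − 10 → 1058; 30–39 − 67 → 913; 40–49 + 67 → 1741; 50–59 + 67 → 1210; 60–69 − 67 → 1415
End of period: [997, 1431, 1058, 913, 1741, 1210, 1415]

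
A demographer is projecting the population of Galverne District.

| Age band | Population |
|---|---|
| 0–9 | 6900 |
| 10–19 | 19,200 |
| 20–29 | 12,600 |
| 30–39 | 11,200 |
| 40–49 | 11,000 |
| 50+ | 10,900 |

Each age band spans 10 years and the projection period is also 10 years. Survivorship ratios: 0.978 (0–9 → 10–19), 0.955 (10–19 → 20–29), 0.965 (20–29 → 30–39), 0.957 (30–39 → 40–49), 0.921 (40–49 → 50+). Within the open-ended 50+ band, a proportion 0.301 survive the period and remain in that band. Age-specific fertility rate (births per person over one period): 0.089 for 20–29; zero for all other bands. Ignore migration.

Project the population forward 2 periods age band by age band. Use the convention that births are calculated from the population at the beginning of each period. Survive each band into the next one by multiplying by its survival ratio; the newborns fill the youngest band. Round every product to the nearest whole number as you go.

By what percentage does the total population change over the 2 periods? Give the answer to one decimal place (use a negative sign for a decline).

After projecting period 1:
Births: 12600 × 0.089 = 1121
10–19: 6900 × 0.978 = 6748
20–29: 19200 × 0.955 = 18336
30–39: 12600 × 0.965 = 12159
40–49: 11200 × 0.957 = 10718
50+: 11000 × 0.921 + 10900 × 0.301 = 10131 + 3281 = 13412
End of period: [1121, 6748, 18336, 12159, 10718, 13412]
After projecting period 2:
Births: 18336 × 0.089 = 1632
10–19: 1121 × 0.978 = 1096
20–29: 6748 × 0.955 = 6444
30–39: 18336 × 0.965 = 17694
40–49: 12159 × 0.957 = 11636
50+: 10718 × 0.921 + 13412 × 0.301 = 9871 + 4037 = 13908
End of period: [1632, 1096, 6444, 17694, 11636, 13908]
Total: 71800 → 52410; change = -19390; percentage change = -27.0%

-27.0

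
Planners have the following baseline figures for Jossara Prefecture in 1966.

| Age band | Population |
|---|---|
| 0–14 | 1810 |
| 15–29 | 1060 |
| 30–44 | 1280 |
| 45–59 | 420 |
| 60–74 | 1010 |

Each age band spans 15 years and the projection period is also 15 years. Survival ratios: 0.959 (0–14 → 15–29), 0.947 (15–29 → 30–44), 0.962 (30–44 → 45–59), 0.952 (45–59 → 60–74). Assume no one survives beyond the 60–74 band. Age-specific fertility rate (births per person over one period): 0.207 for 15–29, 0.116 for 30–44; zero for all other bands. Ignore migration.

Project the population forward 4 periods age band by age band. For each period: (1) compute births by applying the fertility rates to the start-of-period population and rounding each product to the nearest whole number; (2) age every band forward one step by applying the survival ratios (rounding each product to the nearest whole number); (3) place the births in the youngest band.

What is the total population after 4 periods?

2644

[period 1]
Births: 1060 × 0.207 = 219, 1280 × 0.116 = 148 → 367
15–29: 1810 × 0.959 = 1736
30–44: 1060 × 0.947 = 1004
45–59: 1280 × 0.962 = 1231
60–74: 420 × 0.952 = 400
End of period: [367, 1736, 1004, 1231, 400]
[period 2]
Births: 1736 × 0.207 = 359, 1004 × 0.116 = 116 → 475
15–29: 367 × 0.959 = 352
30–44: 1736 × 0.947 = 1644
45–59: 1004 × 0.962 = 966
60–74: 1231 × 0.952 = 1172
End of period: [475, 352, 1644, 966, 1172]
[period 3]
Births: 352 × 0.207 = 73, 1644 × 0.116 = 191 → 264
15–29: 475 × 0.959 = 456
30–44: 352 × 0.947 = 333
45–59: 1644 × 0.962 = 1582
60–74: 966 × 0.952 = 920
End of period: [264, 456, 333, 1582, 920]
[period 4]
Births: 456 × 0.207 = 94, 333 × 0.116 = 39 → 133
15–29: 264 × 0.959 = 253
30–44: 456 × 0.947 = 432
45–59: 333 × 0.962 = 320
60–74: 1582 × 0.952 = 1506
End of period: [133, 253, 432, 320, 1506]
Total after period 4: 133 + 253 + 432 + 320 + 1506 = 2644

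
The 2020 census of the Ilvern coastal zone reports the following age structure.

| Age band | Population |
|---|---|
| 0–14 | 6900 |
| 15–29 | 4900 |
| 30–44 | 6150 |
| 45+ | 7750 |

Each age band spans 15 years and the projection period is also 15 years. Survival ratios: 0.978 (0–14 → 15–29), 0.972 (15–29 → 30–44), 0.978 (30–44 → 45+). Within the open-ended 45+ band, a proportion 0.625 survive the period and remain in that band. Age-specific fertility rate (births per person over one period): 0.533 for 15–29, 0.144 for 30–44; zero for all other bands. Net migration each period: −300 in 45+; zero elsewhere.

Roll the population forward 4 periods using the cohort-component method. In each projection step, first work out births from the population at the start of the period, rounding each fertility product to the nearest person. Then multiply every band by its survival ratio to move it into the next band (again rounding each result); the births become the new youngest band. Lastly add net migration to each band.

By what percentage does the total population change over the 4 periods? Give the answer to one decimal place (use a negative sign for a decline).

-20.1

Let band 1 be 0–14 through band 4 = 45+.
— Period 1 —
Births: 4900 × 0.533 = 2612  |  6150 × 0.144 = 886 → total 3498
Band 2: 6900 × 0.978 = 6748
Band 3: 4900 × 0.972 = 4763
Band 4: 6150 × 0.978 + 7750 × 0.625 = 6015 + 4844 = 10859
Net migration: Band 4 − 300 → 10559
Population now: 0–14=3498, 15–29=6748, 30–44=4763, 45+=10559
— Period 2 —
Births: 6748 × 0.533 = 3597  |  4763 × 0.144 = 686 → total 4283
Band 2: 3498 × 0.978 = 3421
Band 3: 6748 × 0.972 = 6559
Band 4: 4763 × 0.978 + 10559 × 0.625 = 4658 + 6599 = 11257
Net migration: Band 4 − 300 → 10957
Population now: 0–14=4283, 15–29=3421, 30–44=6559, 45+=10957
— Period 3 —
Births: 3421 × 0.533 = 1823  |  6559 × 0.144 = 944 → total 2767
Band 2: 4283 × 0.978 = 4189
Band 3: 3421 × 0.972 = 3325
Band 4: 6559 × 0.978 + 10957 × 0.625 = 6415 + 6848 = 13263
Net migration: Band 4 − 300 → 12963
Population now: 0–14=2767, 15–29=4189, 30–44=3325, 45+=12963
— Period 4 —
Births: 4189 × 0.533 = 2233  |  3325 × 0.144 = 479 → total 2712
Band 2: 2767 × 0.978 = 2706
Band 3: 4189 × 0.972 = 4072
Band 4: 3325 × 0.978 + 12963 × 0.625 = 3252 + 8102 = 11354
Net migration: Band 4 − 300 → 11054
Population now: 0–14=2712, 15–29=2706, 30–44=4072, 45+=11054
Total: 25700 → 20544; change = -5156; percentage change = -20.1%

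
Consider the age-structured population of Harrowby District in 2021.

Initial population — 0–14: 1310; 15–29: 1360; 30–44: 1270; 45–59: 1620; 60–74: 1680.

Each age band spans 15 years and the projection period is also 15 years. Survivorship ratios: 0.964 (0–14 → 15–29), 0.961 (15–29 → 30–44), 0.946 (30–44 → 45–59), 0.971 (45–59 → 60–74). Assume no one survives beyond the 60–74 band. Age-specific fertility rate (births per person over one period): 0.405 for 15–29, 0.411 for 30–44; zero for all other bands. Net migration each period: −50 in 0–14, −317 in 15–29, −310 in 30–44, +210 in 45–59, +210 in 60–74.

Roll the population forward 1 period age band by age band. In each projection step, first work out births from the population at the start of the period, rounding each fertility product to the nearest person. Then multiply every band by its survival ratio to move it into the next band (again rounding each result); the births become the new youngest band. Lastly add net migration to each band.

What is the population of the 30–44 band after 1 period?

After projecting period 1:
Births: 1360 × 0.405 = 551 ; 1270 × 0.411 = 522 — total 1073
15–29: 1310 × 0.964 = 1263
30–44: 1360 × 0.961 = 1307
45–59: 1270 × 0.946 = 1201
60–74: 1620 × 0.971 = 1573
Net migration: 0–14 − 50 → 1023; 15–29 − 317 → 946; 30–44 − 310 → 997; 45–59 + 210 → 1411; 60–74 + 210 → 1783
Giving 1023 / 946 / 997 / 1411 / 1783.

997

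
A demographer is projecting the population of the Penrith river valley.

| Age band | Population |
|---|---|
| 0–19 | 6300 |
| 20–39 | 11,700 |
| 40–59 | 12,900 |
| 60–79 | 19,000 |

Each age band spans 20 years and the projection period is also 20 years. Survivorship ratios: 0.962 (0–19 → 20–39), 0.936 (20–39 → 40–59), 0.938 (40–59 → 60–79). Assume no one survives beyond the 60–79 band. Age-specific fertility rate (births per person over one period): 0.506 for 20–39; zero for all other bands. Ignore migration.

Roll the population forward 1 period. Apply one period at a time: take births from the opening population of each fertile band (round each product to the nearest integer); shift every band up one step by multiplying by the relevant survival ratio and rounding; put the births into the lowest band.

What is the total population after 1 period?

Let group 1 be 0–19 through group 4 = 60–79.
Period 1.
Births: 11700 * 0.506 = 5920
Group 2: 6300 * 0.962 = 6061
Group 3: 11700 * 0.936 = 10951
Group 4: 12900 * 0.938 = 12100
→ [5920, 6061, 10951, 12100]
Total after period 1: 5920 + 6061 + 10951 + 12100 = 35032

35032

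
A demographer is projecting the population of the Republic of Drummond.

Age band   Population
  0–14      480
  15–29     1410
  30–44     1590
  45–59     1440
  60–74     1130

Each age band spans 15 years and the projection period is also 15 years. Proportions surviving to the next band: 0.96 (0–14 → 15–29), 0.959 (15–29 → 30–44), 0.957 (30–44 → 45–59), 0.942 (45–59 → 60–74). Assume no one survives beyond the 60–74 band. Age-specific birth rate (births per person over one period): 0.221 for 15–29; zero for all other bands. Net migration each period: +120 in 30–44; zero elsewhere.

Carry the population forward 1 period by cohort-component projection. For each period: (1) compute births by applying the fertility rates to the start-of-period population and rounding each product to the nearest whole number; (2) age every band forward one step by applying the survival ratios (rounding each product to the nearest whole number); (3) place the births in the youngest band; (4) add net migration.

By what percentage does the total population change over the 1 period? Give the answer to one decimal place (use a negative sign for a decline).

After projecting period 1:
Births: 1410 × 0.221 = 312
15–29: 480 × 0.96 = 461
30–44: 1410 × 0.959 = 1352
45–59: 1590 × 0.957 = 1522
60–74: 1440 × 0.942 = 1356
Net migration: 30–44 + 120 → 1472
End of period: [312, 461, 1472, 1522, 1356]
Total: 6050 → 5123; change = -927; percentage change = -15.3%

-15.3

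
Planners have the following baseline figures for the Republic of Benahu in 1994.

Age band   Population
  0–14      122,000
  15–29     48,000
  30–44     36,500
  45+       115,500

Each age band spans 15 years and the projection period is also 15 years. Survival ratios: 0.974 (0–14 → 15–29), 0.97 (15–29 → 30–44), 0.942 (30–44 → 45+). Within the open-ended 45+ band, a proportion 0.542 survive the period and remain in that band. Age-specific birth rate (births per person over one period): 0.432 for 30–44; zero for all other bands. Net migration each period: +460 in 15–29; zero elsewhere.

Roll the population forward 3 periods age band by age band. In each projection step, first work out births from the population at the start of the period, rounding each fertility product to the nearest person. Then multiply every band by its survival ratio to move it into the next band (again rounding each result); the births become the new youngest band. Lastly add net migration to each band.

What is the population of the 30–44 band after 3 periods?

Period 1:
Births: 36500 * 0.432 = 15768
15–29: 122000 * 0.974 = 118828
30–44: 48000 * 0.97 = 46560
45+: 36500 * 0.942 + 115500 * 0.542 = 34383 + 62601 = 96984
Net migration: 15–29 + 460 → 119288
Giving 15768 / 119288 / 46560 / 96984.
Period 2:
Births: 46560 * 0.432 = 20114
15–29: 15768 * 0.974 = 15358
30–44: 119288 * 0.97 = 115709
45+: 46560 * 0.942 + 96984 * 0.542 = 43860 + 52565 = 96425
Net migration: 15–29 + 460 → 15818
Giving 20114 / 15818 / 115709 / 96425.
Period 3:
Births: 115709 * 0.432 = 49986
15–29: 20114 * 0.974 = 19591
30–44: 15818 * 0.97 = 15343
45+: 115709 * 0.942 + 96425 * 0.542 = 108998 + 52262 = 161260
Net migration: 15–29 + 460 → 20051
Giving 49986 / 20051 / 15343 / 161260.

15343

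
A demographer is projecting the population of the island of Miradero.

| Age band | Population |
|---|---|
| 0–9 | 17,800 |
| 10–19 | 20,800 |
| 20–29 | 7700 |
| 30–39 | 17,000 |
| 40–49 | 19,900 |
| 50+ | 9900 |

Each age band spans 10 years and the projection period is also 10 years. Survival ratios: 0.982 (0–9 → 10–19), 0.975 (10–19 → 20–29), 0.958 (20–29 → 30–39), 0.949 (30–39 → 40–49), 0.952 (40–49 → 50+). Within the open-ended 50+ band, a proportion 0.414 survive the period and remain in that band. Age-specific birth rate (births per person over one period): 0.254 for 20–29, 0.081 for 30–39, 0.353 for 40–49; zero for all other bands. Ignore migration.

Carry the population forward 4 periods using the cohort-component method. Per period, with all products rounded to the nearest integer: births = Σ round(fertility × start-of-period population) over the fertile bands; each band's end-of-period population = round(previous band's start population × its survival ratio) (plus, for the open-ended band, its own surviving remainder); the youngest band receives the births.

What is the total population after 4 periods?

Let band 1 be 0–9 through band 6 = 50+.
Period 1.
Births: 7700 × 0.254 = 1956, 17000 × 0.081 = 1377, 19900 × 0.353 = 7025 → total 10358
Band 2: 17800 × 0.982 = 17480
Band 3: 20800 × 0.975 = 20280
Band 4: 7700 × 0.958 = 7377
Band 5: 17000 × 0.949 = 16133
Band 6: 19900 × 0.952 + 9900 × 0.414 = 18945 + 4099 = 23044
Population now: 0–9=10358, 10–19=17480, 20–29=20280, 30–39=7377, 40–49=16133, 50+=23044
Period 2.
Births: 20280 × 0.254 = 5151, 7377 × 0.081 = 598, 16133 × 0.353 = 5695 → total 11444
Band 2: 10358 × 0.982 = 10172
Band 3: 17480 × 0.975 = 17043
Band 4: 20280 × 0.958 = 19428
Band 5: 7377 × 0.949 = 7001
Band 6: 16133 × 0.952 + 23044 × 0.414 = 15359 + 9540 = 24899
Population now: 0–9=11444, 10–19=10172, 20–29=17043, 30–39=19428, 40–49=7001, 50+=24899
Period 3.
Births: 17043 × 0.254 = 4329, 19428 × 0.081 = 1574, 7001 × 0.353 = 2471 → total 8374
Band 2: 11444 × 0.982 = 11238
Band 3: 10172 × 0.975 = 9918
Band 4: 17043 × 0.958 = 16327
Band 5: 19428 × 0.949 = 18437
Band 6: 7001 × 0.952 + 24899 × 0.414 = 6665 + 10308 = 16973
Population now: 0–9=8374, 10–19=11238, 20–29=9918, 30–39=16327, 40–49=18437, 50+=16973
Period 4.
Births: 9918 × 0.254 = 2519, 16327 × 0.081 = 1322, 18437 × 0.353 = 6508 → total 10349
Band 2: 8374 × 0.982 = 8223
Band 3: 11238 × 0.975 = 10957
Band 4: 9918 × 0.958 = 9501
Band 5: 16327 × 0.949 = 15494
Band 6: 18437 × 0.952 + 16973 × 0.414 = 17552 + 7027 = 24579
Population now: 0–9=10349, 10–19=8223, 20–29=10957, 30–39=9501, 40–49=15494, 50+=24579
Total after period 4: 10349 + 8223 + 10957 + 9501 + 15494 + 24579 = 79103

79103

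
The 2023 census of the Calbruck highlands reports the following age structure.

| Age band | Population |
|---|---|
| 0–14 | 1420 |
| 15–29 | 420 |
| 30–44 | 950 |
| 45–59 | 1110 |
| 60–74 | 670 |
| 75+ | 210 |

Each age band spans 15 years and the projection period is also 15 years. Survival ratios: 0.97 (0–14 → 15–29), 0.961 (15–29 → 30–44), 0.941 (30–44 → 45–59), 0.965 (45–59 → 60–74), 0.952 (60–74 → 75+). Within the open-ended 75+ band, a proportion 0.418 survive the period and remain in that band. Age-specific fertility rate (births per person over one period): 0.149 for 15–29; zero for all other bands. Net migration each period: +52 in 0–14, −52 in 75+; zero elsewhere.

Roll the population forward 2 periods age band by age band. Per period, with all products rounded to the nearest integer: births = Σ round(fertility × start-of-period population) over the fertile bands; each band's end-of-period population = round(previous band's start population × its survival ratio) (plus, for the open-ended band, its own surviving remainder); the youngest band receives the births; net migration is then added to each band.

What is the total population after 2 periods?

4185

Numbering the bands 1..6 from youngest to oldest:
— Period 1 —
Births: 420 × 0.149 = 63
Band 2: 1420 × 0.97 = 1377
Band 3: 420 × 0.961 = 404
Band 4: 950 × 0.941 = 894
Band 5: 1110 × 0.965 = 1071
Band 6: 670 × 0.952 + 210 × 0.418 = 638 + 88 = 726
Net migration: Band 1 + 52 → 115; Band 6 − 52 → 674
End of period: [115, 1377, 404, 894, 1071, 674]
— Period 2 —
Births: 1377 × 0.149 = 205
Band 2: 115 × 0.97 = 112
Band 3: 1377 × 0.961 = 1323
Band 4: 404 × 0.941 = 380
Band 5: 894 × 0.965 = 863
Band 6: 1071 × 0.952 + 674 × 0.418 = 1020 + 282 = 1302
Net migration: Band 1 + 52 → 257; Band 6 − 52 → 1250
End of period: [257, 112, 1323, 380, 863, 1250]
Total after period 2: 257 + 112 + 1323 + 380 + 863 + 1250 = 4185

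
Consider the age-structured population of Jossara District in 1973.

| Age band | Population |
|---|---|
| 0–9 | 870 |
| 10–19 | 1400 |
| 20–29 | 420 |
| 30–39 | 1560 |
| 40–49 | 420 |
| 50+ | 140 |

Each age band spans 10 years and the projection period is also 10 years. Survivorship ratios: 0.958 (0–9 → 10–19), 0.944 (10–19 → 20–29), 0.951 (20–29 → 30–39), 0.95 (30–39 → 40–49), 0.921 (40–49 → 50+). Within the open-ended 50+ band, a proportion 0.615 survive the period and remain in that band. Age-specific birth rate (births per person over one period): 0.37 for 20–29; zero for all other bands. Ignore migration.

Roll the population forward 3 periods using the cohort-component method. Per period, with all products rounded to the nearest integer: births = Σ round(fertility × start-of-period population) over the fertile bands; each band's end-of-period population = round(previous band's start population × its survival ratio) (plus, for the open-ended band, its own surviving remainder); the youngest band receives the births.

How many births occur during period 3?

291

Period 1.
Births: 420 * 0.37 = 155
10–19: 870 * 0.958 = 833
20–29: 1400 * 0.944 = 1322
30–39: 420 * 0.951 = 399
40–49: 1560 * 0.95 = 1482
50+: 420 * 0.921 + 140 * 0.615 = 387 + 86 = 473
→ [155, 833, 1322, 399, 1482, 473]
Period 2.
Births: 1322 * 0.37 = 489
10–19: 155 * 0.958 = 148
20–29: 833 * 0.944 = 786
30–39: 1322 * 0.951 = 1257
40–49: 399 * 0.95 = 379
50+: 1482 * 0.921 + 473 * 0.615 = 1365 + 291 = 1656
→ [489, 148, 786, 1257, 379, 1656]
Period 3.
Births: 786 * 0.37 = 291
10–19: 489 * 0.958 = 468
20–29: 148 * 0.944 = 140
30–39: 786 * 0.951 = 747
40–49: 1257 * 0.95 = 1194
50+: 379 * 0.921 + 1656 * 0.615 = 349 + 1018 = 1367
→ [291, 468, 140, 747, 1194, 1367]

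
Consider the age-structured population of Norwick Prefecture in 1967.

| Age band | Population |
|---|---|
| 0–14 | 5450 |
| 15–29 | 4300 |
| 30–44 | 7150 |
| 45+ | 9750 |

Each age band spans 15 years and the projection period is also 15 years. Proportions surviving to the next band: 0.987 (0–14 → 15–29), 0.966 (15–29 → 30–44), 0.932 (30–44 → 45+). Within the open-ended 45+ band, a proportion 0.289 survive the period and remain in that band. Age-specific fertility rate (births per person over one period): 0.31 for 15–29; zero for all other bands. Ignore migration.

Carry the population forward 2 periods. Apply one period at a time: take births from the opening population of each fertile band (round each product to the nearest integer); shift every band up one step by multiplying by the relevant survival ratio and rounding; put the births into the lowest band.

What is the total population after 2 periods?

Let group 1 be 0–14 through group 4 = 45+.
Period 1.
Births: 4300 × 0.31 = 1333
Group 2: 5450 × 0.987 = 5379
Group 3: 4300 × 0.966 = 4154
Group 4: 7150 × 0.932 + 9750 × 0.289 = 6664 + 2818 = 9482
Population now: 0–14=1333, 15–29=5379, 30–44=4154, 45+=9482
Period 2.
Births: 5379 × 0.31 = 1667
Group 2: 1333 × 0.987 = 1316
Group 3: 5379 × 0.966 = 5196
Group 4: 4154 × 0.932 + 9482 × 0.289 = 3872 + 2740 = 6612
Population now: 0–14=1667, 15–29=1316, 30–44=5196, 45+=6612
Total after period 2: 1667 + 1316 + 5196 + 6612 = 14791

14791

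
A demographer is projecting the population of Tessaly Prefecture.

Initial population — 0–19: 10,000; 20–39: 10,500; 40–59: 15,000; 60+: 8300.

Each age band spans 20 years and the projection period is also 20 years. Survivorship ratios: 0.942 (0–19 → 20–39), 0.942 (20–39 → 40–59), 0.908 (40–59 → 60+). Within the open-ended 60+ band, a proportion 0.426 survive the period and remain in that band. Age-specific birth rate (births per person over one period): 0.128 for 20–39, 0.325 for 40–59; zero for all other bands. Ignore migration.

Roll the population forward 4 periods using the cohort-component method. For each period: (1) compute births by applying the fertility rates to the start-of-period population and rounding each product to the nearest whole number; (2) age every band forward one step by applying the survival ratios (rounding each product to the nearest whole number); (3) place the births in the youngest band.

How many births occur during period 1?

6219

(Groups numbered youngest = 1 to oldest = 4.)
Period 1.
Births: 10500 × 0.128 = 1344, 15000 × 0.325 = 4875 ⇒ total 6219
Group 2: 10000 × 0.942 = 9420
Group 3: 10500 × 0.942 = 9891
Group 4: 15000 × 0.908 + 8300 × 0.426 = 13620 + 3536 = 17156
→ [6219, 9420, 9891, 17156]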